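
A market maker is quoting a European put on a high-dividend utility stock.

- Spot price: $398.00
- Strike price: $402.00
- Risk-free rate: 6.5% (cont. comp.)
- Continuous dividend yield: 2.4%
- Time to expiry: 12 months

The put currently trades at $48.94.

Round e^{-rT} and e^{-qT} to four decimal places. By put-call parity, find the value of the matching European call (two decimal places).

exp(−qT) = exp(−0.024·1) = 0.9763;  exp(−rT) = exp(−0.065·1) = 0.9371
Put-call parity: C − P = S·e^(−qT) − K·e^(−rT) = 398·0.9763 − 402·0.9371 = 388.5674 − 376.7142 = 11.8532
C = P + (C − P) = 48.94 + (11.8532) = 60.7932

$60.79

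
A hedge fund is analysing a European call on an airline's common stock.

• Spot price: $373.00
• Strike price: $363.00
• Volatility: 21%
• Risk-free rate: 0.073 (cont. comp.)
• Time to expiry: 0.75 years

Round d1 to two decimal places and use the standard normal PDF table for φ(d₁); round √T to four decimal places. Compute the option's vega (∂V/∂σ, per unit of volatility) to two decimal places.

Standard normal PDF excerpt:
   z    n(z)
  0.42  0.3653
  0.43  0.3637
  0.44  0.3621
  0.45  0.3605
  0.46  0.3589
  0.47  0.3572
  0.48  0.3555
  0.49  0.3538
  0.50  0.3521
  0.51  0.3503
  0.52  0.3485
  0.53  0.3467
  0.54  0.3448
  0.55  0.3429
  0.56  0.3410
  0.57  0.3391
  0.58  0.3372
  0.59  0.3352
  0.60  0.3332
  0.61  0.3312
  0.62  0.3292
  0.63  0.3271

T = 0.75;  σ√T = 0.1819
ln(S/K) + (r + σ²/2)T = ln(373/363) + (0.073 + 0.21²/2)·0.75 = 0.0272 + 0.0713 = 0.0985
d₁ = 0.0985 / 0.1819 = 0.5414 ⇒ 0.54
√T = √0.75 = 0.8660
φ(d₁) = φ(0.54) = 0.3448
vega = S·φ(d₁)·√T = 373·0.3448·0.8660 = 111.3766

111.38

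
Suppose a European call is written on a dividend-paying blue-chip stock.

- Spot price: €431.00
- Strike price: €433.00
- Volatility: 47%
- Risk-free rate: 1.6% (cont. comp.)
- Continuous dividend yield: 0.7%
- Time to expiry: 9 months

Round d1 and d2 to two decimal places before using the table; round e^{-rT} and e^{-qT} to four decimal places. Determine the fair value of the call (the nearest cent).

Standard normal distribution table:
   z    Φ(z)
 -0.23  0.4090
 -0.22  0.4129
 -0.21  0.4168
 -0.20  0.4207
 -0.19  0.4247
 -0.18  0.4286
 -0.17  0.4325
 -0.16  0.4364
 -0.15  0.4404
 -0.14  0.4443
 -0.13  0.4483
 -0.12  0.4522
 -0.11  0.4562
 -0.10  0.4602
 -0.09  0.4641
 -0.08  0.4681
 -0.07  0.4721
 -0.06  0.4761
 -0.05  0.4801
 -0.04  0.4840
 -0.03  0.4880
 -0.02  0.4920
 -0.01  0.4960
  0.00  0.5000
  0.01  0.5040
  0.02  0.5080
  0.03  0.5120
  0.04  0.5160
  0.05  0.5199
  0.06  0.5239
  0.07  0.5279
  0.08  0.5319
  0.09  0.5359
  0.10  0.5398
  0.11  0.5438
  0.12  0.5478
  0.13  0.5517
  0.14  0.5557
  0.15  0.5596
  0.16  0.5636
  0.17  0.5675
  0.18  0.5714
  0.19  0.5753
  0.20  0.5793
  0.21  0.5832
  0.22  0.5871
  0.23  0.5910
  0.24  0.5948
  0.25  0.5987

σ√T = 0.47·√0.75 = 0.4070
d₁ = [ln(431/433) + (0.016 − 0.007 + 0.47²/2)·0.75] / 0.4070 = [-0.0046 + 0.0896] / 0.4070 = 0.2087 which rounds to 0.21
d₂ = d₁ − σ√T = 0.2087 − 0.4070 = -0.1983 which rounds to -0.20
e^(−qT) = e^(−0.007·0.75) = 0.9948;  e^(−rT) = e^(−0.016·0.75) = 0.9881
N(d₁) = N(0.21) = 0.5832;  N(d₂) = N(-0.20) = 0.4207
C = 431·0.9948·0.5832 − 433·0.9881·0.4207 = 250.0521 − 179.9954 = 70.0568

€70.06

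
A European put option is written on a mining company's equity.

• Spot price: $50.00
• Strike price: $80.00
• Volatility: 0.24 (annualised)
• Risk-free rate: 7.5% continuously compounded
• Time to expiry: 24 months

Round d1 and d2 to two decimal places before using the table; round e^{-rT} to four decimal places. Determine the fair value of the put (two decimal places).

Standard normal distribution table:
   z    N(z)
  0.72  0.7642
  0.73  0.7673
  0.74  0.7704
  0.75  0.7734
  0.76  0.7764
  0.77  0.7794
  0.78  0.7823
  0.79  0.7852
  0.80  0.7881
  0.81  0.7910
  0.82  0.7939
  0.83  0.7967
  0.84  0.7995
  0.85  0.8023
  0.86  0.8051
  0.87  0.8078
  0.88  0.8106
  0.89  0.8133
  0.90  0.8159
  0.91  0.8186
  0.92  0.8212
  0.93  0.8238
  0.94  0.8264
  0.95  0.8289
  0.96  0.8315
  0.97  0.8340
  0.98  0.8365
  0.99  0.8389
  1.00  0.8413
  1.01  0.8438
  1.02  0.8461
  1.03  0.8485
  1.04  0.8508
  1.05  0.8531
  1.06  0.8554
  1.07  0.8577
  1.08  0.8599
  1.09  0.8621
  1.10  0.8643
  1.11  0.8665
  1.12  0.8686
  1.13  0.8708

$20.69

σ√T = 0.24 × 1.4142 = 0.3394
d₁ = [ln(50/80) + (0.075 + 0.24²/2)·2] / 0.3394 = [-0.4700 + 0.2076] / 0.3394 = -0.7731 ⇒ -0.77
d₂ = d₁ − σ√T = -0.7731 − 0.3394 = -1.1125 ⇒ -1.11
e^(−rT) = e^(−0.075·2) = 0.8607
N(−d₂) = N(1.11) = 0.8665;  N(−d₁) = N(0.77) = 0.7794
P = 80·0.8607·0.8665 − 50·0.7794 = 59.6637 − 38.9700 = 20.6937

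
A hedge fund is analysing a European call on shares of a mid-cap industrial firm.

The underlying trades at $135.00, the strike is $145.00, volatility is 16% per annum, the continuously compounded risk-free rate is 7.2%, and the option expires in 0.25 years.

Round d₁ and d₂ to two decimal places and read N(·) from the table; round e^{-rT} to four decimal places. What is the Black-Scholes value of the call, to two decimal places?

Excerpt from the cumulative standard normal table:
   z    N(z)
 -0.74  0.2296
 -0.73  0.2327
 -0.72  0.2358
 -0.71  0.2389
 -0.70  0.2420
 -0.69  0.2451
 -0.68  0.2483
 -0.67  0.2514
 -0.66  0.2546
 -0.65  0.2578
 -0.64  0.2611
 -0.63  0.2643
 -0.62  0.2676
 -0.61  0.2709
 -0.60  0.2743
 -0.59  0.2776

$1.66

T = 0.25;  σ√T = 0.0800
d₁ = [ln(135/145) + (0.072 + 0.16²/2)·0.25] / 0.0800 = [-0.0715 + 0.0212] / 0.0800 = -0.6282 ≈ -0.63
d₂ = d₁ − σ√T = -0.6282 − 0.0800 = -0.7082 ≈ -0.71
exp(−rT) = exp(−0.072·0.25) = 0.9822
N(d₁) = N(-0.63) = 0.2643;  N(d₂) = N(-0.71) = 0.2389
C = 135·0.2643 − 145·0.9822·0.2389 = 35.6805 − 34.0239 = 1.6566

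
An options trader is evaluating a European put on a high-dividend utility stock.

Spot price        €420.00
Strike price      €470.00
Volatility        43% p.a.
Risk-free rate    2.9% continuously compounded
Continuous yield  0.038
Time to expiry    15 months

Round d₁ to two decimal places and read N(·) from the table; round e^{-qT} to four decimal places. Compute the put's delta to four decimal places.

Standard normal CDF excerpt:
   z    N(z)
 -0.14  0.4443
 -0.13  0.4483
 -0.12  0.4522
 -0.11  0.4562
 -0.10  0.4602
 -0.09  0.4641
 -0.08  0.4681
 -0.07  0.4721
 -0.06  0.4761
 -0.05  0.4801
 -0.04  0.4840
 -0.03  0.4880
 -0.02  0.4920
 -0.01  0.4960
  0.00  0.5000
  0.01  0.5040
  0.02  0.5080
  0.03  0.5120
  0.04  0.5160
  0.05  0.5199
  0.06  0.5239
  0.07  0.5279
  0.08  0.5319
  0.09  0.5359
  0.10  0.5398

-0.4844

σ√T = 0.43 × 1.1180 = 0.4808
d₁ = [ln(420/470) + (0.029 − 0.038 + ½·0.43²)·1.25] / (σ√T) = (-0.1125 + 0.1043) / 0.4808 = -0.0170 → -0.02
N(d₁) = N(-0.02) = 0.4920
Δ_put = e^(−qT)·(N(d₁) − 1) = 0.9536·(0.4920 − 1) = -0.4844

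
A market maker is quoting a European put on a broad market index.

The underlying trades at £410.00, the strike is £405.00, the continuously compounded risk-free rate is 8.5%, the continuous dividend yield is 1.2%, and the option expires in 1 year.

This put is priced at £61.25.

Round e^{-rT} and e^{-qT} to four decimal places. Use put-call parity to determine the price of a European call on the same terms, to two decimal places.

£94.38

e^(−qT) = e^(−0.012·1) = 0.9881;  e^(−rT) = e^(−0.085·1) = 0.9185
Put-call parity: C − P = S·e^(−qT) − K·e^(−rT) = 410·0.9881 − 405·0.9185 = 405.1210 − 371.9925 = 33.1285
C = P + (C − P) = 61.25 + (33.1285) = 94.3785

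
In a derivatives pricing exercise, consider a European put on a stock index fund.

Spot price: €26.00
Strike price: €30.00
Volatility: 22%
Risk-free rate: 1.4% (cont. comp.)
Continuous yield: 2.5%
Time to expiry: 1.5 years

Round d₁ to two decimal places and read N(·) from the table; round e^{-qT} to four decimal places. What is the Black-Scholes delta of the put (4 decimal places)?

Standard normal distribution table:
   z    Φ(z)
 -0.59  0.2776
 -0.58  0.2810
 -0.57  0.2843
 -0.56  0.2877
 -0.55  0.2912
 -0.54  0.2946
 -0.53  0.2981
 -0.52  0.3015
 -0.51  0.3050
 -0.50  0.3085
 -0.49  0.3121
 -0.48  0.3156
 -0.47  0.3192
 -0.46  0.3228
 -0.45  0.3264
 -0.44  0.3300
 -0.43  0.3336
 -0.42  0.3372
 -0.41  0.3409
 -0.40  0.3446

σ√T = 0.22·√1.5 = 0.2694
d₁ = [ln(26/30) + (0.014 − 0.025 + 0.22²/2)·1.5] / 0.2694 = [-0.1431 + 0.0198] / 0.2694 = -0.4576 ⇒ -0.46
N(d₁) = N(-0.46) = 0.3228
Δ_put = exp(−qT)·(N(d₁) − 1) = 0.9632·(0.3228 − 1) = -0.6523

-0.6523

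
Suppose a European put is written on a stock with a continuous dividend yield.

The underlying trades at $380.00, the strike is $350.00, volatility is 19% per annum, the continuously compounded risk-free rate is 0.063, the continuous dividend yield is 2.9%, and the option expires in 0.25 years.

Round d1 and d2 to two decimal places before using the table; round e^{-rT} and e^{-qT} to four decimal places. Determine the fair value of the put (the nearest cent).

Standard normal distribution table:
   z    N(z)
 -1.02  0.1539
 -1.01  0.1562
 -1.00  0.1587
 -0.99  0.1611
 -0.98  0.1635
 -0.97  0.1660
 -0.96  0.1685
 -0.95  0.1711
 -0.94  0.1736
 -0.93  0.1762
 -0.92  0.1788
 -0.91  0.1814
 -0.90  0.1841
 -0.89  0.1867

σ√T = 0.19 × 0.5000 = 0.0950
ln(S/K) + (r − q + σ²/2)T = ln(380/350) + (0.063 − 0.029 + 0.19²/2)·0.25 = 0.0822 + 0.0130 = 0.0953
d₁ = 0.0953 / 0.0950 = 1.0026 ⇒ 1.00
d₂ = d₁ − σ√T = 1.0026 − 0.0950 = 0.9076 ⇒ 0.91
exp(−qT) = exp(−0.029·0.25) = 0.9928;  exp(−rT) = exp(−0.063·0.25) = 0.9844
N(−d₂) = N(-0.91) = 0.1814;  N(−d₁) = N(-1.00) = 0.1587
P = 350·0.9844·0.1814 − 380·0.9928·0.1587 = 62.4996 − 59.8718 = 2.6278

$2.63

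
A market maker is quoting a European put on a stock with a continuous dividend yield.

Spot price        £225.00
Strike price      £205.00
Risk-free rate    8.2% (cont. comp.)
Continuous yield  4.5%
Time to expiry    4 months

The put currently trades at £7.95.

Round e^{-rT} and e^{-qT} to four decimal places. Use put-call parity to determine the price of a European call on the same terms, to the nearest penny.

£30.13

exp(−qT) = exp(−0.045·0.3333) = 0.9851;  exp(−rT) = exp(−0.082·0.3333) = 0.9730
Put-call parity: C − P = S·e^(−qT) − K·e^(−rT) = 225·0.9851 − 205·0.9730 = 221.6475 − 199.4650 = 22.1825
C = P + (C − P) = 7.95 + (22.1825) = 30.1325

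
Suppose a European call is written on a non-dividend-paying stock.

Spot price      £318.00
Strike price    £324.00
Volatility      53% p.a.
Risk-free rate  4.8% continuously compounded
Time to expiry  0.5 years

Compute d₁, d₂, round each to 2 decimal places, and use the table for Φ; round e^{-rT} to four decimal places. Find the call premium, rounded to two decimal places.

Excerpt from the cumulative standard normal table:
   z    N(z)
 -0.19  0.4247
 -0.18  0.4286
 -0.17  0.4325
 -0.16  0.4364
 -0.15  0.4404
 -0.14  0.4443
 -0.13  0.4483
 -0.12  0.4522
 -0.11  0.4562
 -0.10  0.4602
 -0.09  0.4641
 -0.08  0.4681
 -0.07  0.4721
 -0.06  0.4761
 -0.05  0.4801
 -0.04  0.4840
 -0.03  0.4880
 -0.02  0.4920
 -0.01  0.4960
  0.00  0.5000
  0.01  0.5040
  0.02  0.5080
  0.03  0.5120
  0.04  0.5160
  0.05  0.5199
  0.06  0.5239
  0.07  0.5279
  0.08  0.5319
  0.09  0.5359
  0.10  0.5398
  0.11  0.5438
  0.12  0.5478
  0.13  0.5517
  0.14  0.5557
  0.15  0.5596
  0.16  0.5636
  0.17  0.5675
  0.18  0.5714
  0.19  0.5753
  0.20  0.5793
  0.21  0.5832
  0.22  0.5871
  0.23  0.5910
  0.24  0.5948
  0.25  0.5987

£47.41

T = 0.5;  σ√T = 0.3748
d₁ = [ln(318/324) + (0.048 + 0.53²/2)·0.5] / 0.3748 = [-0.0187 + 0.0942] / 0.3748 = 0.2015 → 0.20
d₂ = d₁ − σ√T = 0.2015 − 0.3748 = -0.1732 → -0.17
e^(−rT) = e^(−0.048·0.5) = 0.9763
C = 318·N(0.20) − 324·0.9763·N(-0.17) = 318·0.5793 − 324·0.9763·0.4325 = 184.2174 − 136.8089 = 47.4085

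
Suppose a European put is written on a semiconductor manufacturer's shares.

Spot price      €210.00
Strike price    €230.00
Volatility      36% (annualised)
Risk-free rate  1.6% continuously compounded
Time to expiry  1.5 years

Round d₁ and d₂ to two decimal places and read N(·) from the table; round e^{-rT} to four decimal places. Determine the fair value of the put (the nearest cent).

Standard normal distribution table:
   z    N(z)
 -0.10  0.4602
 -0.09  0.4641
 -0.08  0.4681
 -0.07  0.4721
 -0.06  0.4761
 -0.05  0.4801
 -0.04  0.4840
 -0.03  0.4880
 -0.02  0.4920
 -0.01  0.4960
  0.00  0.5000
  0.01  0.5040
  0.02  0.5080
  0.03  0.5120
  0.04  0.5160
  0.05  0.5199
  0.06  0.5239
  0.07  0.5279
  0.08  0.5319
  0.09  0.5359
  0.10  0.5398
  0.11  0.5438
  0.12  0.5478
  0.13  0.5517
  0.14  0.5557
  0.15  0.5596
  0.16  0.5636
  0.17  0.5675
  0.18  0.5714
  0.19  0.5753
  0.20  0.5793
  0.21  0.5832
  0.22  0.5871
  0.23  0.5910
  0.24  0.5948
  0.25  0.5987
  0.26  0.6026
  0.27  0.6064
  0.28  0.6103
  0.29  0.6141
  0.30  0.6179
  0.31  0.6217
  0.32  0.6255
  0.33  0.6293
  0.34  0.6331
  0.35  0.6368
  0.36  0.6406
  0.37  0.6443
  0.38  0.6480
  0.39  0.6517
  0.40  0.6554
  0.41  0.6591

T = 1.5;  σ√T = 0.4409
d₁ = [ln(210/230) + (0.016 + 0.36²/2)·1.5] / 0.4409 = [-0.0910 + 0.1212] / 0.4409 = 0.0686 ≈ 0.07
d₂ = d₁ − σ√T = 0.0686 − 0.4409 = -0.3723 ≈ -0.37
exp(−rT) = exp(−0.016·1.5) = 0.9763
P = 230·0.9763·N(0.37) − 210·N(-0.07) = 230·0.9763·0.6443 − 210·0.4721 = 144.6769 − 99.1410 = 45.5359

€45.54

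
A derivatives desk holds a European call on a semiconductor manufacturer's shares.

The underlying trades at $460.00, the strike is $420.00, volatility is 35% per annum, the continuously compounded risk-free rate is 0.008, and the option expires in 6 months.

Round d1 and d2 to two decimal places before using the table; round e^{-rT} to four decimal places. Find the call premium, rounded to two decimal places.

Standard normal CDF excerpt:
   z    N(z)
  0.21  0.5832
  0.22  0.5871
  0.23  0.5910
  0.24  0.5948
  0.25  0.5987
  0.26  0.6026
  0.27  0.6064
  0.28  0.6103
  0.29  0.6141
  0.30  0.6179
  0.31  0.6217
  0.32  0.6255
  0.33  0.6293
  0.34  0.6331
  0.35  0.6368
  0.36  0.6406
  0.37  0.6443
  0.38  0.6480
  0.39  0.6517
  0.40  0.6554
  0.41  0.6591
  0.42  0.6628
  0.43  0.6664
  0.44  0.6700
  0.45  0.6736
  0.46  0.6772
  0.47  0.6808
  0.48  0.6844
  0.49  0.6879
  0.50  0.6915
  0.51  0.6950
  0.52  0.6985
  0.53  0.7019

$67.62

σ√T = 0.35·√0.5 = 0.2475
d₁ = [ln(460/420) + (0.008 + 0.35²/2)·0.5] / 0.2475 = [0.0910 + 0.0346] / 0.2475 = 0.5075 → 0.51
d₂ = d₁ − σ√T = 0.5075 − 0.2475 = 0.2600 → 0.26
exp(−rT) = exp(−0.008·0.5) = 0.9960
C = 460·N(0.51) − 420·0.9960·N(0.26) = 460·0.6950 − 420·0.9960·0.6026 = 319.7000 − 252.0796 = 67.6204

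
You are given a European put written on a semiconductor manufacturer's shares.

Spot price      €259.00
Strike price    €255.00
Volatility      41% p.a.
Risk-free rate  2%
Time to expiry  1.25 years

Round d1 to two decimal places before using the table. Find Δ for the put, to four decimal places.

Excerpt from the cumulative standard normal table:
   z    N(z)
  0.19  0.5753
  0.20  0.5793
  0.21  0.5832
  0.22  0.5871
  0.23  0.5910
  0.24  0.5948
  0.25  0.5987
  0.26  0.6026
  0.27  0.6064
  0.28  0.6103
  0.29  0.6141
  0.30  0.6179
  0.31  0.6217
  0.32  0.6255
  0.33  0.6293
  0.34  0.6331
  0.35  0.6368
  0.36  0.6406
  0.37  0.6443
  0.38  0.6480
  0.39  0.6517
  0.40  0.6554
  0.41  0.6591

-0.3745

σ√T = 0.41·√1.25 = 0.4584
d₁ = [ln(259/255) + (0.02 + 0.41²/2)·1.25] / 0.4584 = [0.0156 + 0.1301] / 0.4584 = 0.3177 which rounds to 0.32
N(d₁) = N(0.32) = 0.6255
Δ_put = N(d₁) − 1 = 0.6255 − 1 = -0.3745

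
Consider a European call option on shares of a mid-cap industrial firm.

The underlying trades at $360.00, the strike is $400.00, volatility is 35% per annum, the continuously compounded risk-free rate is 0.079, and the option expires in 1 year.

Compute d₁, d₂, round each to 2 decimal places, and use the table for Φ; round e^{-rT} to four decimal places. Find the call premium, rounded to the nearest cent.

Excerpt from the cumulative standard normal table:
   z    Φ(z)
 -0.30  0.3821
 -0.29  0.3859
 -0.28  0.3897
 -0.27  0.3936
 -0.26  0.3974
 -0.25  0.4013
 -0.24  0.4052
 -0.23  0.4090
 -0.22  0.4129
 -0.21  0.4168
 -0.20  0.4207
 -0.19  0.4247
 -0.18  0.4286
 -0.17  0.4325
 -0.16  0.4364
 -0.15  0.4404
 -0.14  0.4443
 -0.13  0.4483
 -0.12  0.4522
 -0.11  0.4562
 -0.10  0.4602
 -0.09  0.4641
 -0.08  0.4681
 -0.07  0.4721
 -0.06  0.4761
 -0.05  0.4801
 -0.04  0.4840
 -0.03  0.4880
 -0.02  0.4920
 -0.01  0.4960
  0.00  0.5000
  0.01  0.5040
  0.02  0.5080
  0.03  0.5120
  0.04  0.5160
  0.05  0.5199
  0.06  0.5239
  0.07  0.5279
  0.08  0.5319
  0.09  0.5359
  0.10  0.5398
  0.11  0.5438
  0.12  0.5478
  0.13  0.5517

σ√T = 0.35 × 1.0000 = 0.3500
ln(S/K) + (r + σ²/2)T = ln(360/400) + (0.079 + 0.35²/2)·1 = -0.1054 + 0.1402 = 0.0349
d₁ = 0.0349 / 0.3500 = 0.0997 ⇒ 0.10
d₂ = d₁ − σ√T = 0.0997 − 0.3500 = -0.2503 ⇒ -0.25
exp(−rT) = exp(−0.079·1) = 0.9240
N(d₁) = N(0.10) = 0.5398;  N(d₂) = N(-0.25) = 0.4013
C = 360·0.5398 − 400·0.9240·0.4013 = 194.3280 − 148.3205 = 46.0075

$46.01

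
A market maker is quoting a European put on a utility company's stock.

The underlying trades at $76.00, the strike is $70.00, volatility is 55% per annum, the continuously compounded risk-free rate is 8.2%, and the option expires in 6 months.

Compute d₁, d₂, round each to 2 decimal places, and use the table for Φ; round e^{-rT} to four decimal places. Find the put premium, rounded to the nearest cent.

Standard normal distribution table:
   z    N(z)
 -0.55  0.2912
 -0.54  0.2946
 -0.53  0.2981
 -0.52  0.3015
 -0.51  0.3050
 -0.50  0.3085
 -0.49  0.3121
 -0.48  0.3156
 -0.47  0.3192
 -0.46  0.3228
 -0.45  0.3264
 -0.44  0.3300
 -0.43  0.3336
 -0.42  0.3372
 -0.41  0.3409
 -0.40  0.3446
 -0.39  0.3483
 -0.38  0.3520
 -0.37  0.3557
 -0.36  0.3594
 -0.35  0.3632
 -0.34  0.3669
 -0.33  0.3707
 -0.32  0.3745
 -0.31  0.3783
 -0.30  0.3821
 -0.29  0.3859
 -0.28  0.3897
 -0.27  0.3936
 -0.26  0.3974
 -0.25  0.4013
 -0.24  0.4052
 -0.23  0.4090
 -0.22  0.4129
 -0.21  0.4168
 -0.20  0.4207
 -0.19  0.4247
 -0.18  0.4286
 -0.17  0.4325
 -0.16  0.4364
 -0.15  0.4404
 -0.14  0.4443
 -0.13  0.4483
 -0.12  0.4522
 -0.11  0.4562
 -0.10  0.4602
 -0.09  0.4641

T = 0.5;  σ√T = 0.3889
d₁ = [ln(76/70) + (0.082 + 0.55²/2)·0.5] / 0.3889 = [0.0822 + 0.1166] / 0.3889 = 0.5113 → 0.51
d₂ = d₁ − σ√T = 0.5113 − 0.3889 = 0.1224 → 0.12
e^(−rT) = e^(−0.082·0.5) = 0.9598
N(−d₂) = N(-0.12) = 0.4522;  N(−d₁) = N(-0.51) = 0.3050
P = 70·0.9598·0.4522 − 76·0.3050 = 30.3815 − 23.1800 = 7.2015

$7.20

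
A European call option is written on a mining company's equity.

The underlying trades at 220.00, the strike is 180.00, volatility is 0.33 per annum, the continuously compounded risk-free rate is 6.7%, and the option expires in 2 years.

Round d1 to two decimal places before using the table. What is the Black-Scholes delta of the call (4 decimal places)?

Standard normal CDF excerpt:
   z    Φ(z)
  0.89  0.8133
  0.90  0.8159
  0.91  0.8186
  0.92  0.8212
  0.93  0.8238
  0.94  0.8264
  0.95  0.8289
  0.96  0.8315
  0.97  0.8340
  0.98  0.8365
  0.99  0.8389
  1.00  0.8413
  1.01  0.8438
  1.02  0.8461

σ√T = 0.33 × 1.4142 = 0.4667
d₁ = [ln(220/180) + (0.067 + 0.33²/2)·2] / 0.4667 = [0.2007 + 0.2429] / 0.4667 = 0.9505 ⇒ 0.95
N(d₁) = N(0.95) = 0.8289
Δ_call = N(d₁) = 0.8289

0.8289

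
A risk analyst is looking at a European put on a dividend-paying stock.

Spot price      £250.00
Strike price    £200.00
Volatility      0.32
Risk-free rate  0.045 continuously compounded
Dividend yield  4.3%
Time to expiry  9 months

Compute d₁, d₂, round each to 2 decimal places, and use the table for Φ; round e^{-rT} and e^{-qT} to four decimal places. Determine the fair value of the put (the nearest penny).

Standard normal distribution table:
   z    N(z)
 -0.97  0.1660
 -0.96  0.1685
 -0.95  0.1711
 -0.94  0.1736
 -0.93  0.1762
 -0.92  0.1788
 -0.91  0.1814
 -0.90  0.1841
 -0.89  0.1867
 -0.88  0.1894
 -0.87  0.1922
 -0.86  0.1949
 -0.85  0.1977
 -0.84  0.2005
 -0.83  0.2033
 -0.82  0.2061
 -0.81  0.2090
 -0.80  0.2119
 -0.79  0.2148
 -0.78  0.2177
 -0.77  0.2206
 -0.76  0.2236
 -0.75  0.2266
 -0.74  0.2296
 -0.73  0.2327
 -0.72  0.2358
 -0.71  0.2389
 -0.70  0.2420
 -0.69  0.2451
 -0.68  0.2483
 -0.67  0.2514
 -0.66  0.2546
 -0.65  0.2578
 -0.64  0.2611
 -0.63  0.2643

T = 0.75;  σ√T = 0.2771
d₁ = [ln(250/200) + (0.045 − 0.043 + 0.32²/2)·0.75] / 0.2771 = [0.2231 + 0.0399] / 0.2771 = 0.9492 which rounds to 0.95
d₂ = d₁ − σ√T = 0.9492 − 0.2771 = 0.6720 which rounds to 0.67
exp(−qT) = exp(−0.043·0.75) = 0.9683;  exp(−rT) = exp(−0.045·0.75) = 0.9668
P = 200·0.9668·N(-0.67) − 250·0.9683·N(-0.95) = 200·0.9668·0.2514 − 250·0.9683·0.1711 = 48.6107 − 41.4190 = 7.1917

£7.19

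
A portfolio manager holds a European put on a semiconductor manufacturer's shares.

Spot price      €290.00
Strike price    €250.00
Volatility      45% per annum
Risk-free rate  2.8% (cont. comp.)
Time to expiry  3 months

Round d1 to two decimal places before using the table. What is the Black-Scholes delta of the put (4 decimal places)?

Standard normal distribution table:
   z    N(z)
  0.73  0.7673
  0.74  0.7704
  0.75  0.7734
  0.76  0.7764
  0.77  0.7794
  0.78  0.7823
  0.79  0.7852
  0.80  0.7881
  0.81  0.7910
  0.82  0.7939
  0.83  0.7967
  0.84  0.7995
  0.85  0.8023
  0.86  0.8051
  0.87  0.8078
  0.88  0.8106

-0.2119

σ√T = 0.45 × 0.5000 = 0.2250
d₁ = [ln(290/250) + (0.028 + 0.45²/2)·0.25] / 0.2250 = [0.1484 + 0.0323] / 0.2250 = 0.8033 ≈ 0.80
N(d₁) = N(0.80) = 0.7881
Δ_put = N(d₁) − 1 = 0.7881 − 1 = -0.2119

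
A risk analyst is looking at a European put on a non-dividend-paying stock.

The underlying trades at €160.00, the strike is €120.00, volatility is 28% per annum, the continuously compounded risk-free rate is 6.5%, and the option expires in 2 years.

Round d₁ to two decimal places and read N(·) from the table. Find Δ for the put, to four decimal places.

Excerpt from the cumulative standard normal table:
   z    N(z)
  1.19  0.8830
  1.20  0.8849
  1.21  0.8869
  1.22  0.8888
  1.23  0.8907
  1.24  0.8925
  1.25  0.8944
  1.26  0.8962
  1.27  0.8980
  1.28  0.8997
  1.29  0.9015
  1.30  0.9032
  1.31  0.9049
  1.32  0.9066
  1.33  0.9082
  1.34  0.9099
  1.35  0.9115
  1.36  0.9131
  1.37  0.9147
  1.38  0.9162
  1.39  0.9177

-0.1056

T = 2;  σ√T = 0.3960
d₁ = [ln(160/120) + (0.065 + 0.28²/2)·2] / 0.3960 = [0.2877 + 0.2084] / 0.3960 = 1.2528 → 1.25
N(d₁) = N(1.25) = 0.8944
Δ_put = N(d₁) − 1 = 0.8944 − 1 = -0.1056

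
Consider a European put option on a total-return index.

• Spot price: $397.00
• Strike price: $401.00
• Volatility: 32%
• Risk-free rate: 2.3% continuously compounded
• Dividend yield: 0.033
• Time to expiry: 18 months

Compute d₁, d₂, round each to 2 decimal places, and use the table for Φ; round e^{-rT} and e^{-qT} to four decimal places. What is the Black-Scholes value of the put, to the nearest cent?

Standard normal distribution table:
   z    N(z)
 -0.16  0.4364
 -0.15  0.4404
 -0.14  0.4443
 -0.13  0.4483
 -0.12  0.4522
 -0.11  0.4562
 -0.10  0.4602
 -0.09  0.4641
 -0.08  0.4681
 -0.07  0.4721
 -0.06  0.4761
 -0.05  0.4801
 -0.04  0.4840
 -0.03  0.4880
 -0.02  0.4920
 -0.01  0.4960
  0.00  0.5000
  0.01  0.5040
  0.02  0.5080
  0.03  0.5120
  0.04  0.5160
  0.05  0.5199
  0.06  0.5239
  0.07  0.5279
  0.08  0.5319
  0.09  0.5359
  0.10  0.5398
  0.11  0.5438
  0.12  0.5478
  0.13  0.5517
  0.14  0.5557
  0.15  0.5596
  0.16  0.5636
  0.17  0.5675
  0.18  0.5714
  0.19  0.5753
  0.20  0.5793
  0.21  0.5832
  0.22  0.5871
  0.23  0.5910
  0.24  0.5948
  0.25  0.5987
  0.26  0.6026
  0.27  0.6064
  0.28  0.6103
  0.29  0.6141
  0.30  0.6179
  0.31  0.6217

$64.07

σ√T = 0.32·√1.5 = 0.3919
d₁ = [ln(397/401) + (0.023 − 0.033 + 0.32²/2)·1.5] / 0.3919 = [-0.0100 + 0.0618] / 0.3919 = 0.1321 ⇒ 0.13
d₂ = d₁ − σ√T = 0.1321 − 0.3919 = -0.2598 ⇒ -0.26
exp(−qT) = exp(−0.033·1.5) = 0.9517;  exp(−rT) = exp(−0.023·1.5) = 0.9661
N(−d₂) = N(0.26) = 0.6026;  N(−d₁) = N(-0.13) = 0.4483
P = 401·0.9661·0.6026 − 397·0.9517·0.4483 = 233.4509 − 169.3789 = 64.0720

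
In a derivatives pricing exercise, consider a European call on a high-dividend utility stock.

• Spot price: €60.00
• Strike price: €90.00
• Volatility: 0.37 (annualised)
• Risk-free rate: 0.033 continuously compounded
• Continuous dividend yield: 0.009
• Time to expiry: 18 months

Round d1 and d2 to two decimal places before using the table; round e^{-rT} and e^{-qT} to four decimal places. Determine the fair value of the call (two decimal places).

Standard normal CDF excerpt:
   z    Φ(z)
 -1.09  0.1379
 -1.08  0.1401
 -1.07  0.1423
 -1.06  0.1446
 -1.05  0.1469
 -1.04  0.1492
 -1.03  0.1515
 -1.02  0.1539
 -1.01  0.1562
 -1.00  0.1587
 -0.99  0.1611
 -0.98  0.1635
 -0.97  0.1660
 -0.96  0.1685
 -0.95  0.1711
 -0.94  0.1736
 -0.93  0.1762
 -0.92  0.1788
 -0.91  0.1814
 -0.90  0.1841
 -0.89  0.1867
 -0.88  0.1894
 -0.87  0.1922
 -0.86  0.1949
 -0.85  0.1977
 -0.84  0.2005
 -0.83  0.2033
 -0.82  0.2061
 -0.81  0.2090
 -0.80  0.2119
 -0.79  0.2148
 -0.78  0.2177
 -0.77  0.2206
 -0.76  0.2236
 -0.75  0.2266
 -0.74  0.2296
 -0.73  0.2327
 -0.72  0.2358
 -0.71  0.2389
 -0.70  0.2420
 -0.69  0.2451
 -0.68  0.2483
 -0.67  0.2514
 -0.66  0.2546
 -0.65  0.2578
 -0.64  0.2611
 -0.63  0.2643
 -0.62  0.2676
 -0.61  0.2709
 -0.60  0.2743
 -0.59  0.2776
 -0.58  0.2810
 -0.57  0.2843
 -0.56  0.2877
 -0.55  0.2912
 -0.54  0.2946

σ√T = 0.37·√1.5 = 0.4532
ln(S/K) + (r − q + σ²/2)T = ln(60/90) + (0.033 − 0.009 + 0.37²/2)·1.5 = -0.4055 + 0.1387 = -0.2668
d₁ = -0.2668 / 0.4532 = -0.5887 ≈ -0.59
d₂ = d₁ − σ√T = -0.5887 − 0.4532 = -1.0419 ≈ -1.04
e^(−qT) = e^(−0.009·1.5) = 0.9866;  e^(−rT) = e^(−0.033·1.5) = 0.9517
C = 60·0.9866·N(-0.59) − 90·0.9517·N(-1.04) = 60·0.9866·0.2776 − 90·0.9517·0.1492 = 16.4328 − 12.7794 = 3.6534

€3.65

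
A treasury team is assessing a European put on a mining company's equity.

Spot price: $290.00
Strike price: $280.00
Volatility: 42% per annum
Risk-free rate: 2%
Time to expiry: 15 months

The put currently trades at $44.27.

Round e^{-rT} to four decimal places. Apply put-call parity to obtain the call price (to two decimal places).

$61.19

e^(−rT) = e^(−0.02·1.25) = 0.9753
Put-call parity: C − P = S − K·e^(−rT) = 290 − 280·0.9753 = 290 − 273.0840 = 16.9160
C = P + (C − P) = 44.27 + (16.9160) = 61.1860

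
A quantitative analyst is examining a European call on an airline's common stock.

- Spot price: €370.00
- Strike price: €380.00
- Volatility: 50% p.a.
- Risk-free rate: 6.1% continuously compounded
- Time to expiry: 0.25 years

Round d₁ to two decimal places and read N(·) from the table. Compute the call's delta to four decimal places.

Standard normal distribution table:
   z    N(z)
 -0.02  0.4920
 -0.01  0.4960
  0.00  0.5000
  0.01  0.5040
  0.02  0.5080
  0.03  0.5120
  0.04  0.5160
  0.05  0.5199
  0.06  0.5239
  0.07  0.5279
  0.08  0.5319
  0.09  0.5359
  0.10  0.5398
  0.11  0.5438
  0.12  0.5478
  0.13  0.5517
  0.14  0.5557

σ√T = 0.5 × 0.5000 = 0.2500
ln(S/K) + (r + σ²/2)T = ln(370/380) + (0.061 + 0.5²/2)·0.25 = -0.0267 + 0.0465 = 0.0198
d₁ = 0.0198 / 0.2500 = 0.0793 → 0.08
N(d₁) = N(0.08) = 0.5319
Δ_call = N(d₁) = 0.5319

0.5319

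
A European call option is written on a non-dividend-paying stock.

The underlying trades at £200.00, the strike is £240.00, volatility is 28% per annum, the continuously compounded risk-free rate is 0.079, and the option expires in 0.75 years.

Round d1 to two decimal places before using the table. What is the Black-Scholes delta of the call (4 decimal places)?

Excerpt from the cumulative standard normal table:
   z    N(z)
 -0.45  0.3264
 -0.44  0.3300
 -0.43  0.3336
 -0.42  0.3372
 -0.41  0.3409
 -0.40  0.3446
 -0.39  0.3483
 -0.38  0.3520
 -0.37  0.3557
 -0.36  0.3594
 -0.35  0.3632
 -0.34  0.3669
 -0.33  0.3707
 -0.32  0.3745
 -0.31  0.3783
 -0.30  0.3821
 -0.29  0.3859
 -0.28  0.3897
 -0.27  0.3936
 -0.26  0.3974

σ√T = 0.28 × 0.8660 = 0.2425
ln(S/K) + (r + σ²/2)T = ln(200/240) + (0.079 + 0.28²/2)·0.75 = -0.1823 + 0.0887 = -0.0937
d₁ = -0.0937 / 0.2425 = -0.3863 ≈ -0.39
N(d₁) = N(-0.39) = 0.3483
Δ_call = N(d₁) = 0.3483

0.3483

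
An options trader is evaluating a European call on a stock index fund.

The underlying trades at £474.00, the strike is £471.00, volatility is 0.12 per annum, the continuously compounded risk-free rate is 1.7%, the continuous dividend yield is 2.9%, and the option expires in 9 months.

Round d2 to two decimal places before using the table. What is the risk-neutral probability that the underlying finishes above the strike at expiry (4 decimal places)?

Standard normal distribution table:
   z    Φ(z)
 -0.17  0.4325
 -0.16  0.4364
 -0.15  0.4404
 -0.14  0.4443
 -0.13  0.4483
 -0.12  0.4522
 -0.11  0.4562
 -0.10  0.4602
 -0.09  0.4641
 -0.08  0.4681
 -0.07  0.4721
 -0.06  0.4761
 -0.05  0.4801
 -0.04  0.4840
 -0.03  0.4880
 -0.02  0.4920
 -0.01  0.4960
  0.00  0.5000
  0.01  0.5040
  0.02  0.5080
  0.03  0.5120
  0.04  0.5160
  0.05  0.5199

0.4681

σ√T = 0.12·√0.75 = 0.1039
d₁ = [ln(474/471) + (0.017 − 0.029 + 0.12²/2)·0.75] / 0.1039 = [0.0063 − 0.0036] / 0.1039 = 0.0265 which rounds to 0.03
d₂ = d₁ − σ√T = 0.0265 − 0.1039 = -0.0775 which rounds to -0.08
Risk-neutral Pr[S_T > K] = N(d₂) = N(-0.08) = 0.4681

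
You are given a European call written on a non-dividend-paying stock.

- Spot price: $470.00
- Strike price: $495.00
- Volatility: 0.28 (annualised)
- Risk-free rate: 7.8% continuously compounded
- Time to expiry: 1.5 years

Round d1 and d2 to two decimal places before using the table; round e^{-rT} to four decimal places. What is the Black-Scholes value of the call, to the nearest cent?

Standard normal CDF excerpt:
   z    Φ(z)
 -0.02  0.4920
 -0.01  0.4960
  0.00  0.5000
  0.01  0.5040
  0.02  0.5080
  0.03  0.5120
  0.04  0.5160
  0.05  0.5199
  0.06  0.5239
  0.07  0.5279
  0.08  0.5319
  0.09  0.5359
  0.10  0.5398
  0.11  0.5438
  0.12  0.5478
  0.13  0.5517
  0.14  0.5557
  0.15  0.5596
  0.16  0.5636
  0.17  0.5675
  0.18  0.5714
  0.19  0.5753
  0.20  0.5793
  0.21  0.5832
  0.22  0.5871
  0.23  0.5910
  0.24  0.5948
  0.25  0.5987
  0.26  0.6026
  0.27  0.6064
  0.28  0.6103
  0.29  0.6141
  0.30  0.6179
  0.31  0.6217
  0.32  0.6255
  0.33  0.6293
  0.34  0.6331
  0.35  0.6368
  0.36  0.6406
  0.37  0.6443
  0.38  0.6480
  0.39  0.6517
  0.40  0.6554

T = 1.5;  σ√T = 0.3429
d₁ = [ln(470/495) + (0.078 + 0.28²/2)·1.5] / 0.3429 = [-0.0518 + 0.1758] / 0.3429 = 0.3615 → 0.36
d₂ = d₁ − σ√T = 0.3615 − 0.3429 = 0.0186 → 0.02
exp(−rT) = exp(−0.078·1.5) = 0.8896
N(d₁) = N(0.36) = 0.6406;  N(d₂) = N(0.02) = 0.5080
C = 470·0.6406 − 495·0.8896·0.5080 = 301.0820 − 223.6988 = 77.3832

$77.38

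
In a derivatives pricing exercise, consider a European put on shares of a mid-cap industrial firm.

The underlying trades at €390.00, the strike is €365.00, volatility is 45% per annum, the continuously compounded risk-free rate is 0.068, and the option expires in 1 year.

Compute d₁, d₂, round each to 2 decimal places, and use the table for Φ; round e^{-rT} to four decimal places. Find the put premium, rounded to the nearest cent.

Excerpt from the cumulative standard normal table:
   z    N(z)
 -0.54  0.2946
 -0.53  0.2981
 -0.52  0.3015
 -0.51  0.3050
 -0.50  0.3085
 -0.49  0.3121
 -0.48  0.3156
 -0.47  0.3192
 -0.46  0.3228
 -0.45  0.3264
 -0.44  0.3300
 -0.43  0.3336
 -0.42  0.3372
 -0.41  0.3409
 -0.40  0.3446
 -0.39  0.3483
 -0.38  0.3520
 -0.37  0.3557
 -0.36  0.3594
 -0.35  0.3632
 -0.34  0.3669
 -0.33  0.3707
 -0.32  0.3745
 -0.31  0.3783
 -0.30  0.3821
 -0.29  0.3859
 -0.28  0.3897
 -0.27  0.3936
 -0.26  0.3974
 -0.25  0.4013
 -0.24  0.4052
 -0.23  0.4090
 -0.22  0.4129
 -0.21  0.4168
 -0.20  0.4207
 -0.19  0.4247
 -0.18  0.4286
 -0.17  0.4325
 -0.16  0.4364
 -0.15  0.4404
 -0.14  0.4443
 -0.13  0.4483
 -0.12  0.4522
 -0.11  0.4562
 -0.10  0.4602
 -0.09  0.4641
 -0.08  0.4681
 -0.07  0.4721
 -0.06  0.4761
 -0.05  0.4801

€43.41

σ√T = 0.45 × 1.0000 = 0.4500
d₁ = [ln(390/365) + (0.068 + 0.45²/2)·1] / 0.4500 = [0.0662 + 0.1693] / 0.4500 = 0.5233 ⇒ 0.52
d₂ = d₁ − σ√T = 0.5233 − 0.4500 = 0.0733 ⇒ 0.07
e^(−rT) = e^(−0.068·1) = 0.9343
P = 365·0.9343·N(-0.07) − 390·N(-0.52) = 365·0.9343·0.4721 − 390·0.3015 = 160.9953 − 117.5850 = 43.4103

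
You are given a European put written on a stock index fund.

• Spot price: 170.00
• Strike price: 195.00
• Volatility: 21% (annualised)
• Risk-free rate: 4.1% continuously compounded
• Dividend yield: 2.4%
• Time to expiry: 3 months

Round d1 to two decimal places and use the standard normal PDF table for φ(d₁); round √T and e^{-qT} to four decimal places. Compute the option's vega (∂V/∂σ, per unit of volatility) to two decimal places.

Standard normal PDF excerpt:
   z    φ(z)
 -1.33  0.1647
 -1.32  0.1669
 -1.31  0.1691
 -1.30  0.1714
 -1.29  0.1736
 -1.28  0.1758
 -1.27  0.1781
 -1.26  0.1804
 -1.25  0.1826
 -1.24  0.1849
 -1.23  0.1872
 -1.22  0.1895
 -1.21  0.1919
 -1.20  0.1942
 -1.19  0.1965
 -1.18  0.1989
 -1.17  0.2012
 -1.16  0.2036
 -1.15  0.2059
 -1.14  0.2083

σ√T = 0.21·√0.25 = 0.1050
d₁ = [ln(170/195) + (0.041 − 0.024 + 0.21²/2)·0.25] / 0.1050 = [-0.1372 + 0.0098] / 0.1050 = -1.2137 which rounds to -1.21
√T = √0.25 = 0.5000
φ(d₁) = φ(-1.21) = 0.1919
exp(−qT) = exp(−0.024·0.25) = 0.9940
vega = S·exp(−qT)·φ(d₁)·√T = 170·0.9940·0.1919·0.5000 = 16.2136

16.21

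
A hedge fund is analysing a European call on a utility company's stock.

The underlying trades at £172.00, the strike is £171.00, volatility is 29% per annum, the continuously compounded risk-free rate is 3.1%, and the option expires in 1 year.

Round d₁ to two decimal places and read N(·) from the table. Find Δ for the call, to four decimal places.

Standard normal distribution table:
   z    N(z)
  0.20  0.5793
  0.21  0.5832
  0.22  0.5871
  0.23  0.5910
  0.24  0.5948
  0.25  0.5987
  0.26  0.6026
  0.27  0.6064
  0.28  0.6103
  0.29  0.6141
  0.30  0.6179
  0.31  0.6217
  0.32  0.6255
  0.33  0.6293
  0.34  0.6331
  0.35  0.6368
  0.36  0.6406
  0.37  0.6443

0.6064

σ√T = 0.29·√1 = 0.2900
d₁ = [ln(172/171) + (0.031 + 0.29²/2)·1] / 0.2900 = [0.0058 + 0.0731] / 0.2900 = 0.2720 → 0.27
N(d₁) = N(0.27) = 0.6064
Δ_call = N(d₁) = 0.6064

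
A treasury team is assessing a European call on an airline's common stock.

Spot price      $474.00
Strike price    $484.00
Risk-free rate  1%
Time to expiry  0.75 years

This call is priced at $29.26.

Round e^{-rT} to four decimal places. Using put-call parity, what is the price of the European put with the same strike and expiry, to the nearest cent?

exp(−rT) = exp(−0.01·0.75) = 0.9925
Put-call parity: C − P = S − K·e^(−rT) = 474 − 484·0.9925 = 474 − 480.3700 = -6.3700
P = C − (C − P) = 29.26 − (-6.3700) = 35.6300

$35.63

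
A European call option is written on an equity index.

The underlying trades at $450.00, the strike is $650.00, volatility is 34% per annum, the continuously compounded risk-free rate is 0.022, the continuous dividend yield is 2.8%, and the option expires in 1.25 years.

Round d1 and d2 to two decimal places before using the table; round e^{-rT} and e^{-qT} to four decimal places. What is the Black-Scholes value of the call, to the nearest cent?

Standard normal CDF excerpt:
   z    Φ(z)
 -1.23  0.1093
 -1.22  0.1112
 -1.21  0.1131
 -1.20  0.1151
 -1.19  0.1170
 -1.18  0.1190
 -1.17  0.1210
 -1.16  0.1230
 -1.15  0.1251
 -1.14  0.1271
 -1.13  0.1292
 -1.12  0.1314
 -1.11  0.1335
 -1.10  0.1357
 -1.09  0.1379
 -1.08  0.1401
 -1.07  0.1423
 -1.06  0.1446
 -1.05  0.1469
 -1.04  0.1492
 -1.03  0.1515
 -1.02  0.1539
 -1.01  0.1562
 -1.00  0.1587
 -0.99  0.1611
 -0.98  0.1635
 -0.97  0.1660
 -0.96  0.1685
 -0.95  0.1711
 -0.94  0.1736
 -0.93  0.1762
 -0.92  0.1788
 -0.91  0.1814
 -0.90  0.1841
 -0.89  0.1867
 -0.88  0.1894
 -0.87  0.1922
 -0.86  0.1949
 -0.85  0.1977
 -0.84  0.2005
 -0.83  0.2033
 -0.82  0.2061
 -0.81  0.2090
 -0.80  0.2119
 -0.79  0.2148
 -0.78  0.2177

T = 1.25;  σ√T = 0.3801
d₁ = [ln(450/650) + (0.022 − 0.028 + 0.34²/2)·1.25] / 0.3801 = [-0.3677 + 0.0648] / 0.3801 = -0.7970 ≈ -0.80
d₂ = d₁ − σ√T = -0.7970 − 0.3801 = -1.1772 ≈ -1.18
exp(−qT) = exp(−0.028·1.25) = 0.9656;  exp(−rT) = exp(−0.022·1.25) = 0.9729
N(d₁) = N(-0.80) = 0.2119;  N(d₂) = N(-1.18) = 0.1190
C = 450·0.9656·0.2119 − 650·0.9729·0.1190 = 92.0748 − 75.2538 = 16.8210

$16.82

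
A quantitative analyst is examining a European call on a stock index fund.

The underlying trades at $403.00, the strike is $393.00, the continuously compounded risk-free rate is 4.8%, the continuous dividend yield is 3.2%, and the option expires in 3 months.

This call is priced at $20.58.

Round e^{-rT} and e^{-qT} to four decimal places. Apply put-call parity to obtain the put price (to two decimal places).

$9.13

exp(−qT) = exp(−0.032·0.25) = 0.9920;  exp(−rT) = exp(−0.048·0.25) = 0.9881
Put-call parity: C − P = S·e^(−qT) − K·e^(−rT) = 403·0.9920 − 393·0.9881 = 399.7760 − 388.3233 = 11.4527
P = C − (C − P) = 20.58 − (11.4527) = 9.1273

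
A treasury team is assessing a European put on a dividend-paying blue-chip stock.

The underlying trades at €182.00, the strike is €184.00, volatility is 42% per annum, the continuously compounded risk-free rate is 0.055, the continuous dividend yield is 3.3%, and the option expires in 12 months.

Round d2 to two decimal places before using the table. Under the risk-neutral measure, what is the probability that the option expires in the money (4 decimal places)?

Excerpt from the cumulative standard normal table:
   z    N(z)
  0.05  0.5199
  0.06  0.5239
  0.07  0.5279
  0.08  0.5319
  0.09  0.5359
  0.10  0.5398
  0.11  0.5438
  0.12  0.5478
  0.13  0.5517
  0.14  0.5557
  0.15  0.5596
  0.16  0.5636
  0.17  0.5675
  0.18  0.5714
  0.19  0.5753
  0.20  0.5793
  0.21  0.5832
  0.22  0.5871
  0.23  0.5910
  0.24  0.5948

σ√T = 0.42 × 1.0000 = 0.4200
d₁ = [ln(182/184) + (0.055 − 0.033 + ½·0.42²)·1] / (σ√T) = (-0.0109 + 0.1102) / 0.4200 = 0.2364 ⇒ 0.24
d₂ = 0.2364 − 0.4200 = -0.1836 ⇒ -0.18
Risk-neutral Pr[S_T < K] = N(−d₂) = N(0.18) = 0.5714

0.5714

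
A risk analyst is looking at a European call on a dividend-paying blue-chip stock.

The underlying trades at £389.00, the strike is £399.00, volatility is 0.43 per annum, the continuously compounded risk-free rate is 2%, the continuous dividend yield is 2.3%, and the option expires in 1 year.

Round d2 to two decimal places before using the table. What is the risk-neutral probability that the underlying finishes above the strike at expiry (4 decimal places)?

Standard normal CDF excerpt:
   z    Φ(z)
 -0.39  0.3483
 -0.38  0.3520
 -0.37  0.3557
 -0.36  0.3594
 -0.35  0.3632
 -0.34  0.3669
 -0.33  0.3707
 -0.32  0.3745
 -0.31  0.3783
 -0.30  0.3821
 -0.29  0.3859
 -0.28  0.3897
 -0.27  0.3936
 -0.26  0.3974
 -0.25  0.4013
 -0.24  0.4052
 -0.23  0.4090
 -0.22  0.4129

0.3897

σ√T = 0.43 × 1.0000 = 0.4300
d₁ = [ln(389/399) + (0.02 − 0.023 + ½·0.43²)·1] / (σ√T) = (-0.0254 + 0.0894) / 0.4300 = 0.1490 which rounds to 0.15
d₂ = 0.1490 − 0.4300 = -0.2810 which rounds to -0.28
Risk-neutral Pr[S_T > K] = N(d₂) = N(-0.28) = 0.3897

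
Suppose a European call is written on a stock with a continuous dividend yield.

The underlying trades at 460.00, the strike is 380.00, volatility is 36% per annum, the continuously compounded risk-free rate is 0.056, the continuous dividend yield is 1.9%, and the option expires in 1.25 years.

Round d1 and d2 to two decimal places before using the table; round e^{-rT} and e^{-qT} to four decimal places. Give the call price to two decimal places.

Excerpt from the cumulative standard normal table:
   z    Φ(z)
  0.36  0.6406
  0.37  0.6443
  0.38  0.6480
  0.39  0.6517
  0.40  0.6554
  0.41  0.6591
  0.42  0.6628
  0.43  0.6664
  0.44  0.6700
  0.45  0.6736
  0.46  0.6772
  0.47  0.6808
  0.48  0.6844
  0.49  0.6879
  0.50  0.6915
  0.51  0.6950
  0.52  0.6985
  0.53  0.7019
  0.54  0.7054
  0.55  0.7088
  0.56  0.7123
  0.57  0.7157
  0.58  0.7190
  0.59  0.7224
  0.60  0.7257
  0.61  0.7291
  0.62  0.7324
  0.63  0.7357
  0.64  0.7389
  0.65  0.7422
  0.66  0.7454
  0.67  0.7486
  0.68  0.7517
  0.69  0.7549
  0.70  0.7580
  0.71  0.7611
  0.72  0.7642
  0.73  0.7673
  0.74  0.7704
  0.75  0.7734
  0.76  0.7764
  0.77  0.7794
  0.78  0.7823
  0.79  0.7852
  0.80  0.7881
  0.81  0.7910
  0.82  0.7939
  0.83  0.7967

σ√T = 0.36·√1.25 = 0.4025
ln(S/K) + (r − q + σ²/2)T = ln(460/380) + (0.056 − 0.019 + 0.36²/2)·1.25 = 0.1911 + 0.1273 = 0.3183
d₁ = 0.3183 / 0.4025 = 0.7908 ⇒ 0.79
d₂ = d₁ − σ√T = 0.7908 − 0.4025 = 0.3883 ⇒ 0.39
e^(−qT) = e^(−0.019·1.25) = 0.9765;  e^(−rT) = e^(−0.056·1.25) = 0.9324
N(d₁) = N(0.79) = 0.7852;  N(d₂) = N(0.39) = 0.6517
C = 460·0.9765·0.7852 − 380·0.9324·0.6517 = 352.7040 − 230.9051 = 121.7989

121.80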